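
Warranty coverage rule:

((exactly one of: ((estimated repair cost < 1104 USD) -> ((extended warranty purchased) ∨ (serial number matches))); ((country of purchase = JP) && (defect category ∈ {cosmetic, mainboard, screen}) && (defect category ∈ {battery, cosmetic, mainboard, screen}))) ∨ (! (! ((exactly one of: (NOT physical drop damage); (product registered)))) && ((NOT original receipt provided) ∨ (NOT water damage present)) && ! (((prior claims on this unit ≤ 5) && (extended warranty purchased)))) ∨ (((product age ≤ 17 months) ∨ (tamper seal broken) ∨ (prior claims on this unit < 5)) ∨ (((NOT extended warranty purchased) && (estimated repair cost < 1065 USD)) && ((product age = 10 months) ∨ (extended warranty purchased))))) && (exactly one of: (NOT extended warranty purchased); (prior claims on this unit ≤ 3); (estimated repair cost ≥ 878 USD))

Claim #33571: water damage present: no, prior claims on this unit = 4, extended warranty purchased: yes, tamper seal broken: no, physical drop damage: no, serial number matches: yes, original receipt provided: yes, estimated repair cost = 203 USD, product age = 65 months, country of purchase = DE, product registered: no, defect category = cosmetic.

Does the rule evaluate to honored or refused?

Refused

Atomic conditions:
  estimated repair cost < 1104 USD: 203 < 1104 is true
  extended warranty purchased: yes → true
  serial number matches: yes → true
  country of purchase = JP: DE == JP is false
  defect category ∈ {cosmetic, mainboard, screen}: cosmetic is in the set → true
  defect category ∈ {battery, cosmetic, mainboard, screen}: cosmetic is in the set → true
  NOT physical drop damage: no → true
  product registered: no → false
  NOT original receipt provided: yes → false
  NOT water damage present: no → true
  prior claims on this unit ≤ 5: 4 ≤ 5 is true
  product age ≤ 17 months: 65 ≤ 17 is false
  tamper seal broken: no → false
  prior claims on this unit < 5: 4 < 5 is true
  NOT extended warranty purchased: yes → false
  estimated repair cost < 1065 USD: 203 < 1065 is true
  product age = 10 months: 65 == 10 is false
  prior claims on this unit ≤ 3: 4 ≤ 3 is false
  estimated repair cost ≥ 878 USD: 203 ≥ 878 is false
Combine:
[1.1.1.2] true OR true = true
[1.1.1] true → true = true
[1.1.2] false AND true AND true = false
[1.1] exactly-one(true, false) = true
[1.2.1.1.1] exactly-one(true, false) = true
[1.2.1.1] NOT true = false
[1.2.1] NOT false = true
[1.2.2] false OR true = true
[1.2.3.1] true AND true = true
[1.2.3] NOT true = false
[1.2] true AND true AND false = false
[1.3.1] false OR false OR true = true
[1.3.2.1] false AND true = false
[1.3.2.2] false OR true = true
[1.3.2] false AND true = false
[1.3] true OR false = true
[1] true OR false OR true = true
[2] exactly-one(false, false, false) = false
[root] true AND false = false
Overall: false → refused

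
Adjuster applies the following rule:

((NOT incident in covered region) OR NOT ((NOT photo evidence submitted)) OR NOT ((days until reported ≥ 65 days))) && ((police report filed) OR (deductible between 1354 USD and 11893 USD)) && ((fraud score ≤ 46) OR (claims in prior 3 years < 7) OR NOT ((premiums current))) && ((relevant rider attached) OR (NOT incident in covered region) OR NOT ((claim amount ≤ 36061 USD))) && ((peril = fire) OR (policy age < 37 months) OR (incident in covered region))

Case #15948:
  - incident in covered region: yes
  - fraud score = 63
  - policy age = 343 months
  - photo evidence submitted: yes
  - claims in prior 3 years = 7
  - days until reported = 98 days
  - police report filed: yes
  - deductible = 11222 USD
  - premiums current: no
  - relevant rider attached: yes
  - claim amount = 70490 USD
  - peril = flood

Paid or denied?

Paid

Atomic conditions:
  NOT incident in covered region: yes → false
  NOT photo evidence submitted: yes → false
  days until reported ≥ 65 days: 98 ≥ 65 is true
  police report filed: yes → true
  deductible between 1354 USD and 11893 USD: 11222 in [1354, 11893] is true
  fraud score ≤ 46: 63 ≤ 46 is false
  claims in prior 3 years < 7: 7 < 7 is false
  premiums current: no → false
  relevant rider attached: yes → true
  claim amount ≤ 36061 USD: 70490 ≤ 36061 is false
  peril = fire: flood == fire is false
  policy age < 37 months: 343 < 37 is false
  incident in covered region: yes → true
Combine:
[1.2] NOT false = true
[1.3] NOT true = false
[1] false OR true OR false = true
[2] true OR true = true
[3.3] NOT false = true
[3] false OR false OR true = true
[4.3] NOT false = true
[4] true OR false OR true = true
[5] false OR false OR true = true
[root] true AND true AND true AND true AND true = true
Overall: true → paid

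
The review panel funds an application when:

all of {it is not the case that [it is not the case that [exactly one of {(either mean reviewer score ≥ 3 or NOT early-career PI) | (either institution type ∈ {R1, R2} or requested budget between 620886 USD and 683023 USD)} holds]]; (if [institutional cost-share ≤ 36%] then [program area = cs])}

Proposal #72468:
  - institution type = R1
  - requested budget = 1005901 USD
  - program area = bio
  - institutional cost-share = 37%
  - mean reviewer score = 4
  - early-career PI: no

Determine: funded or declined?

Declined

Atomic conditions:
  mean reviewer score ≥ 3: 4 ≥ 3 is true
  NOT early-career PI: no → true
  institution type ∈ {R1, R2}: R1 is in the set → true
  requested budget between 620886 USD and 683023 USD: 1005901 in [620886, 683023] is false
  institutional cost-share ≤ 36%: 37 ≤ 36 is false
  program area = cs: bio == cs is false
Combine:
[1.1.1.1] true OR true = true
[1.1.1.2] true OR false = true
[1.1.1] exactly-one(true, true) = false
[1.1] NOT false = true
[1] NOT true = false
[2] false → false (antecedent false ⇒ implication holds) = true
[root] false AND true = false
Overall: false → declined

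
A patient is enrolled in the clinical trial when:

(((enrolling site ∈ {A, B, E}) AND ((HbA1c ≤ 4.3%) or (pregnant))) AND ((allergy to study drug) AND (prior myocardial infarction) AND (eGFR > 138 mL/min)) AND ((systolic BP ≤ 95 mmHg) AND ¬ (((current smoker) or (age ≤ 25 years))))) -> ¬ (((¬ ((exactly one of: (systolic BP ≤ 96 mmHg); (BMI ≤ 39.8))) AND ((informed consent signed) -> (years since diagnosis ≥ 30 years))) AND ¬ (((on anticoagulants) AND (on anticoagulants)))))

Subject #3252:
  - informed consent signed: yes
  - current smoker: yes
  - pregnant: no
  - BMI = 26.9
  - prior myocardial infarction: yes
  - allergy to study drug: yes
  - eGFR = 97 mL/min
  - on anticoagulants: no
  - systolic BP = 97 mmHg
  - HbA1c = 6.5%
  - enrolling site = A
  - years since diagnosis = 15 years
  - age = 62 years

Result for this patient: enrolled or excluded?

Atomic conditions:
  enrolling site ∈ {A, B, E}: A is in the set → true
  HbA1c ≤ 4.3%: 6.5 ≤ 4.3 is false
  pregnant: no → false
  allergy to study drug: yes → true
  prior myocardial infarction: yes → true
  eGFR > 138 mL/min: 97 > 138 is false
  systolic BP ≤ 95 mmHg: 97 ≤ 95 is false
  current smoker: yes → true
  age ≤ 25 years: 62 ≤ 25 is false
  systolic BP ≤ 96 mmHg: 97 ≤ 96 is false
  BMI ≤ 39.8: 26.9 ≤ 39.8 is true
  informed consent signed: yes → true
  years since diagnosis ≥ 30 years: 15 ≥ 30 is false
  on anticoagulants: no → false
Combine:
[1.1.2] false OR false = false
[1.1] true AND false = false
[1.2] true AND true AND false = false
[1.3.2.1] true OR false = true
[1.3.2] NOT true = false
[1.3] false AND false = false
[1] false AND false AND false = false
[2.1.1.1.1] exactly-one(false, true) = true
[2.1.1.1] NOT true = false
[2.1.1.2] true → false = false
[2.1.1] false AND false = false
[2.1.2.1] false AND false = false
[2.1.2] NOT false = true
[2.1] false AND true = false
[2] NOT false = true
[root] false → true (antecedent false ⇒ implication holds) = true
Overall: true → enrolled

Enrolled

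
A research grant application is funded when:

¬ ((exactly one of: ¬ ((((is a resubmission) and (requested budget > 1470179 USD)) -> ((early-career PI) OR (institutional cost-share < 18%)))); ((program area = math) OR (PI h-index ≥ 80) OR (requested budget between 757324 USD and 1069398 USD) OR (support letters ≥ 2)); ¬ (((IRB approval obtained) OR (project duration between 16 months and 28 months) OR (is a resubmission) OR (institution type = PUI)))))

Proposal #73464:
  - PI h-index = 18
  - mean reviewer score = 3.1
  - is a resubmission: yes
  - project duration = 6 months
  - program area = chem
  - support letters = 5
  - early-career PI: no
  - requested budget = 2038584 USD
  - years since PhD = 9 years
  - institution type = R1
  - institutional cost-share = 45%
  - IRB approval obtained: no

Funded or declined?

Funded

Atomic conditions:
  is a resubmission: yes → true
  requested budget > 1470179 USD: 2038584 > 1470179 is true
  early-career PI: no → false
  institutional cost-share < 18%: 45 < 18 is false
  program area = math: chem == math is false
  PI h-index ≥ 80: 18 ≥ 80 is false
  requested budget between 757324 USD and 1069398 USD: 2038584 in [757324, 1069398] is false
  support letters ≥ 2: 5 ≥ 2 is true
  IRB approval obtained: no → false
  project duration between 16 months and 28 months: 6 in [16, 28] is false
  institution type = PUI: R1 == PUI is false
Combine:
[1.1.1.1] true AND true = true
[1.1.1.2] false OR false = false
[1.1.1] true → false = false
[1.1] NOT false = true
[1.2] false OR false OR false OR true = true
[1.3.1] false OR false OR true OR false = true
[1.3] NOT true = false
[1] exactly-one(true, true, false) = false
[root] NOT false = true
Overall: true → funded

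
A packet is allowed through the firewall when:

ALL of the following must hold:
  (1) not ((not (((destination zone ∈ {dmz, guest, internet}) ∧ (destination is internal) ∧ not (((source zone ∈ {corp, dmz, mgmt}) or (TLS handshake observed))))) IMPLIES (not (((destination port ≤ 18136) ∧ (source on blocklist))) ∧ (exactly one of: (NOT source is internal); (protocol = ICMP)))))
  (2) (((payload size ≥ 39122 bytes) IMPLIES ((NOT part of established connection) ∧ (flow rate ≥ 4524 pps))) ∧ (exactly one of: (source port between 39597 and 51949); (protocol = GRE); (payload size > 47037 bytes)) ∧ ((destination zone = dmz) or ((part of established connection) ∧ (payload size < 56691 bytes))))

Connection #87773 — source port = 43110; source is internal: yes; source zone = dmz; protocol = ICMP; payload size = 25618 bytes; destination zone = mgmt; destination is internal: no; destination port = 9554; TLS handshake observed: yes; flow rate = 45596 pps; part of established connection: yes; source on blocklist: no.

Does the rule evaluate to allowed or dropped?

Atomic conditions:
  destination zone ∈ {dmz, guest, internet}: mgmt is not in the set → false
  destination is internal: no → false
  source zone ∈ {corp, dmz, mgmt}: dmz is in the set → true
  TLS handshake observed: yes → true
  destination port ≤ 18136: 9554 ≤ 18136 is true
  source on blocklist: no → false
  NOT source is internal: yes → false
  protocol = ICMP: ICMP == ICMP is true
  payload size ≥ 39122 bytes: 25618 ≥ 39122 is false
  NOT part of established connection: yes → false
  flow rate ≥ 4524 pps: 45596 ≥ 4524 is true
  source port between 39597 and 51949: 43110 in [39597, 51949] is true
  protocol = GRE: ICMP == GRE is false
  payload size > 47037 bytes: 25618 > 47037 is false
  destination zone = dmz: mgmt == dmz is false
  part of established connection: yes → true
  payload size < 56691 bytes: 25618 < 56691 is true
Combine:
[1.1.1.1.3.1] true OR true = true
[1.1.1.1.3] NOT true = false
[1.1.1.1] false AND false AND false = false
[1.1.1] NOT false = true
[1.1.2.1.1] true AND false = false
[1.1.2.1] NOT false = true
[1.1.2.2] exactly-one(false, true) = true
[1.1.2] true AND true = true
[1.1] true → true = true
[1] NOT true = false
[2.1.2] false AND true = false
[2.1] false → false (antecedent false ⇒ implication holds) = true
[2.2] exactly-one(true, false, false) = true
[2.3.2] true AND true = true
[2.3] false OR true = true
[2] true AND true AND true = true
[root] false AND true = false
Overall: false → dropped

Dropped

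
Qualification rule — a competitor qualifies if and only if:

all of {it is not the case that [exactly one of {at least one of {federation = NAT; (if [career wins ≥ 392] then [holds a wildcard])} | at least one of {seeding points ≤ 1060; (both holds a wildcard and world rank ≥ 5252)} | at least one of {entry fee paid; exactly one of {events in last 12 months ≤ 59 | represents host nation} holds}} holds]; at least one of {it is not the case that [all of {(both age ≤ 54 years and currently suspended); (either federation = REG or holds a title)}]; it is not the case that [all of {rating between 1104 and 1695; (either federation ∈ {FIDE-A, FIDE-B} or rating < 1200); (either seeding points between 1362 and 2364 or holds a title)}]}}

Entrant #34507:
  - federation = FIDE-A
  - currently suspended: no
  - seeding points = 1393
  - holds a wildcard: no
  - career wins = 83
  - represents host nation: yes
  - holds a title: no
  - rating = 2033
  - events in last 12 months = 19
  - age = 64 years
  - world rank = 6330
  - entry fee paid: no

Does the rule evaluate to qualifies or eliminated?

Atomic conditions:
  federation = NAT: FIDE-A == NAT is false
  career wins ≥ 392: 83 ≥ 392 is false
  holds a wildcard: no → false
  seeding points ≤ 1060: 1393 ≤ 1060 is false
  world rank ≥ 5252: 6330 ≥ 5252 is true
  entry fee paid: no → false
  events in last 12 months ≤ 59: 19 ≤ 59 is true
  represents host nation: yes → true
  age ≤ 54 years: 64 ≤ 54 is false
  currently suspended: no → false
  federation = REG: FIDE-A == REG is false
  holds a title: no → false
  rating between 1104 and 1695: 2033 in [1104, 1695] is false
  federation ∈ {FIDE-A, FIDE-B}: FIDE-A is in the set → true
  rating < 1200: 2033 < 1200 is false
  seeding points between 1362 and 2364: 1393 in [1362, 2364] is true
Combine:
[1.1.1.2] false → false (antecedent false ⇒ implication holds) = true
[1.1.1] false OR true = true
[1.1.2.2] false AND true = false
[1.1.2] false OR false = false
[1.1.3.2] exactly-one(true, true) = false
[1.1.3] false OR false = false
[1.1] exactly-one(true, false, false) = true
[1] NOT true = false
[2.1.1.1] false AND false = false
[2.1.1.2] false OR false = false
[2.1.1] false AND false = false
[2.1] NOT false = true
[2.2.1.2] true OR false = true
[2.2.1.3] true OR false = true
[2.2.1] false AND true AND true = false
[2.2] NOT false = true
[2] true OR true = true
[root] false AND true = false
Overall: false → eliminated

Eliminated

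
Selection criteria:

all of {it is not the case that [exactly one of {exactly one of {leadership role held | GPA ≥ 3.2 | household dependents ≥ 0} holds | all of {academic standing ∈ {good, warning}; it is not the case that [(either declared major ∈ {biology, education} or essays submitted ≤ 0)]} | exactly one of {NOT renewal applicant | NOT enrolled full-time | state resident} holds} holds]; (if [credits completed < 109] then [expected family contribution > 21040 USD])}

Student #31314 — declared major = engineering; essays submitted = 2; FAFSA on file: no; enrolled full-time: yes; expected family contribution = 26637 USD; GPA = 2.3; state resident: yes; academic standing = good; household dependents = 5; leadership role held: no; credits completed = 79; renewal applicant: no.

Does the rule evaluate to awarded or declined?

Atomic conditions:
  leadership role held: no → false
  GPA ≥ 3.2: 2.3 ≥ 3.2 is false
  household dependents ≥ 0: 5 ≥ 0 is true
  academic standing ∈ {good, warning}: good is in the set → true
  declared major ∈ {biology, education}: engineering is not in the set → false
  essays submitted ≤ 0: 2 ≤ 0 is false
  NOT renewal applicant: no → true
  NOT enrolled full-time: yes → false
  state resident: yes → true
  credits completed < 109: 79 < 109 is true
  expected family contribution > 21040 USD: 26637 > 21040 is true
Combine:
[1.1.1] exactly-one(false, false, true) = true
[1.1.2.2.1] false OR false = false
[1.1.2.2] NOT false = true
[1.1.2] true AND true = true
[1.1.3] exactly-one(true, false, true) = false
[1.1] exactly-one(true, true, false) = false
[1] NOT false = true
[2] true → true = true
[root] true AND true = true
Overall: true → awarded

Awarded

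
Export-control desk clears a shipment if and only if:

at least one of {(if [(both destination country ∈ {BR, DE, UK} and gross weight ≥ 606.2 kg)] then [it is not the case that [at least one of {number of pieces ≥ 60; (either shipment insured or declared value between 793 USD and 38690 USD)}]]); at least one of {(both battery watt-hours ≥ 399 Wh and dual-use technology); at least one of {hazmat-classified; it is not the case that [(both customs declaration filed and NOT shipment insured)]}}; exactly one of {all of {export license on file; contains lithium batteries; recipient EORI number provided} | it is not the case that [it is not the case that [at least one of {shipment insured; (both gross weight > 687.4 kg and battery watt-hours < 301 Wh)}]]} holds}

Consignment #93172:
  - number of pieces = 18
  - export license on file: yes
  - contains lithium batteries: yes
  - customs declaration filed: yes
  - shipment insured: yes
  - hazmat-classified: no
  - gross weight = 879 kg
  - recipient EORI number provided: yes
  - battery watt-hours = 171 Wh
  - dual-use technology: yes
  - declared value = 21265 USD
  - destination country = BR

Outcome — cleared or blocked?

Cleared

Atomic conditions:
  destination country ∈ {BR, DE, UK}: BR is in the set → true
  gross weight ≥ 606.2 kg: 879 ≥ 606.2 is true
  number of pieces ≥ 60: 18 ≥ 60 is false
  shipment insured: yes → true
  declared value between 793 USD and 38690 USD: 21265 in [793, 38690] is true
  battery watt-hours ≥ 399 Wh: 171 ≥ 399 is false
  dual-use technology: yes → true
  hazmat-classified: no → false
  customs declaration filed: yes → true
  NOT shipment insured: yes → false
  export license on file: yes → true
  contains lithium batteries: yes → true
  recipient EORI number provided: yes → true
  gross weight > 687.4 kg: 879 > 687.4 is true
  battery watt-hours < 301 Wh: 171 < 301 is true
Combine:
[1.1] true AND true = true
[1.2.1.2] true OR true = true
[1.2.1] false OR true = true
[1.2] NOT true = false
[1] true → false = false
[2.1] false AND true = false
[2.2.2.1] true AND false = false
[2.2.2] NOT false = true
[2.2] false OR true = true
[2] false OR true = true
[3.1] true AND true AND true = true
[3.2.1.1.2] true AND true = true
[3.2.1.1] true OR true = true
[3.2.1] NOT true = false
[3.2] NOT false = true
[3] exactly-one(true, true) = false
[root] false OR true OR false = true
Overall: true → cleared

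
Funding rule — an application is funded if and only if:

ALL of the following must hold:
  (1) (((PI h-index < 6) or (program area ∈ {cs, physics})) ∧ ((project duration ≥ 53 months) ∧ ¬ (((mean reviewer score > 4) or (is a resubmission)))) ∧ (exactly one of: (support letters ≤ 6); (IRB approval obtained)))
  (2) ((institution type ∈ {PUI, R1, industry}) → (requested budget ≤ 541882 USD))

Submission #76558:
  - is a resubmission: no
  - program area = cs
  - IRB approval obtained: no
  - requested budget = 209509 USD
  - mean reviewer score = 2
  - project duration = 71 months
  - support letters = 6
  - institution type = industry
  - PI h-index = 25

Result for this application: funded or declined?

Funded

Atomic conditions:
  PI h-index < 6: 25 < 6 is false
  program area ∈ {cs, physics}: cs is in the set → true
  project duration ≥ 53 months: 71 ≥ 53 is true
  mean reviewer score > 4: 2 > 4 is false
  is a resubmission: no → false
  support letters ≤ 6: 6 ≤ 6 is true
  IRB approval obtained: no → false
  institution type ∈ {PUI, R1, industry}: industry is in the set → true
  requested budget ≤ 541882 USD: 209509 ≤ 541882 is true
Combine:
[1.1] false OR true = true
[1.2.2.1] false OR false = false
[1.2.2] NOT false = true
[1.2] true AND true = true
[1.3] exactly-one(true, false) = true
[1] true AND true AND true = true
[2] true → true = true
[root] true AND true = true
Overall: true → funded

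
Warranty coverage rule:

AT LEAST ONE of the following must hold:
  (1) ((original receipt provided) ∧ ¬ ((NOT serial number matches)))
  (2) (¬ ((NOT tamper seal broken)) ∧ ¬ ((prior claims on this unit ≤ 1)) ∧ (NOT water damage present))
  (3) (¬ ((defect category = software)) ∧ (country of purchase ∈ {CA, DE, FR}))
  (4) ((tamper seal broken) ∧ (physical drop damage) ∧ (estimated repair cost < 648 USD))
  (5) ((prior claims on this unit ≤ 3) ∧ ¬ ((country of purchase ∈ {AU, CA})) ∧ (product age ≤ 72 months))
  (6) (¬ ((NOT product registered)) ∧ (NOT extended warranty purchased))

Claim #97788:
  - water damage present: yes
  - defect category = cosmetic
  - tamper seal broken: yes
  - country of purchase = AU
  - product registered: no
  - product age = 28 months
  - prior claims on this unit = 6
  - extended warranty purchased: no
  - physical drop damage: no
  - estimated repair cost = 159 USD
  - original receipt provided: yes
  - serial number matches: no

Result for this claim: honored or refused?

Atomic conditions:
  original receipt provided: yes → true
  NOT serial number matches: no → true
  NOT tamper seal broken: yes → false
  prior claims on this unit ≤ 1: 6 ≤ 1 is false
  NOT water damage present: yes → false
  defect category = software: cosmetic == software is false
  country of purchase ∈ {CA, DE, FR}: AU is not in the set → false
  tamper seal broken: yes → true
  physical drop damage: no → false
  estimated repair cost < 648 USD: 159 < 648 is true
  prior claims on this unit ≤ 3: 6 ≤ 3 is false
  country of purchase ∈ {AU, CA}: AU is in the set → true
  product age ≤ 72 months: 28 ≤ 72 is true
  NOT product registered: no → true
  NOT extended warranty purchased: no → true
Combine:
[1.2] NOT true = false
[1] true AND false = false
[2.1] NOT false = true
[2.2] NOT false = true
[2] true AND true AND false = false
[3.1] NOT false = true
[3] true AND false = false
[4] true AND false AND true = false
[5.2] NOT true = false
[5] false AND false AND true = false
[6.1] NOT true = false
[6] false AND true = false
[root] false OR false OR false OR false OR false OR false = false
Overall: false → refused

Refused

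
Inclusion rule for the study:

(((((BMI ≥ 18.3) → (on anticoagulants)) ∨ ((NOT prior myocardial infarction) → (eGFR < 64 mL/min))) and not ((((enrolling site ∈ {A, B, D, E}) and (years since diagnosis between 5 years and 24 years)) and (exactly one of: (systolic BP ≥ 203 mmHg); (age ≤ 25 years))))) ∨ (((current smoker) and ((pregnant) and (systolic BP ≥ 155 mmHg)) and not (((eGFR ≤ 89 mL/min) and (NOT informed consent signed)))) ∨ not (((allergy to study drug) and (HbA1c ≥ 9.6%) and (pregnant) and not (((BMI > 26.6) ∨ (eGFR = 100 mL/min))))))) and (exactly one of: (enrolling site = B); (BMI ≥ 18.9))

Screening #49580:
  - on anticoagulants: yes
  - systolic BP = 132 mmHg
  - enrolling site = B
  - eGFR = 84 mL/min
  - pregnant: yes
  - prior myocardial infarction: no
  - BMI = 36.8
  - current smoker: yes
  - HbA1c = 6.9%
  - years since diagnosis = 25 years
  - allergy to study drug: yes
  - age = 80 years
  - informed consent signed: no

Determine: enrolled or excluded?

Excluded

Atomic conditions:
  BMI ≥ 18.3: 36.8 ≥ 18.3 is true
  on anticoagulants: yes → true
  NOT prior myocardial infarction: no → true
  eGFR < 64 mL/min: 84 < 64 is false
  enrolling site ∈ {A, B, D, E}: B is in the set → true
  years since diagnosis between 5 years and 24 years: 25 in [5, 24] is false
  systolic BP ≥ 203 mmHg: 132 ≥ 203 is false
  age ≤ 25 years: 80 ≤ 25 is false
  current smoker: yes → true
  pregnant: yes → true
  systolic BP ≥ 155 mmHg: 132 ≥ 155 is false
  eGFR ≤ 89 mL/min: 84 ≤ 89 is true
  NOT informed consent signed: no → true
  allergy to study drug: yes → true
  HbA1c ≥ 9.6%: 6.9 ≥ 9.6 is false
  BMI > 26.6: 36.8 > 26.6 is true
  eGFR = 100 mL/min: 84 == 100 is false
  enrolling site = B: B == B is true
  BMI ≥ 18.9: 36.8 ≥ 18.9 is true
Combine:
[1.1.1.1] true → true = true
[1.1.1.2] true → false = false
[1.1.1] true OR false = true
[1.1.2.1.1] true AND false = false
[1.1.2.1.2] exactly-one(false, false) = false
[1.1.2.1] false AND false = false
[1.1.2] NOT false = true
[1.1] true AND true = true
[1.2.1.2] true AND false = false
[1.2.1.3.1] true AND true = true
[1.2.1.3] NOT true = false
[1.2.1] true AND false AND false = false
[1.2.2.1.4.1] true OR false = true
[1.2.2.1.4] NOT true = false
[1.2.2.1] true AND false AND true AND false = false
[1.2.2] NOT false = true
[1.2] false OR true = true
[1] true OR true = true
[2] exactly-one(true, true) = false
[root] true AND false = false
Overall: false → excluded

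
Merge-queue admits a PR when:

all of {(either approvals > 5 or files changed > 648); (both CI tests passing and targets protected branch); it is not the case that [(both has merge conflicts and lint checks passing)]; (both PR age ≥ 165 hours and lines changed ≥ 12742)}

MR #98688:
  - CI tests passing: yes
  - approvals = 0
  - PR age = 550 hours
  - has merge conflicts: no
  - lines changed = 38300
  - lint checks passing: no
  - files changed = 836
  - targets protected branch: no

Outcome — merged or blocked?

Atomic conditions:
  approvals > 5: 0 > 5 is false
  files changed > 648: 836 > 648 is true
  CI tests passing: yes → true
  targets protected branch: no → false
  has merge conflicts: no → false
  lint checks passing: no → false
  PR age ≥ 165 hours: 550 ≥ 165 is true
  lines changed ≥ 12742: 38300 ≥ 12742 is true
Combine:
[1] false OR true = true
[2] true AND false = false
[3.1] false AND false = false
[3] NOT false = true
[4] true AND true = true
[root] true AND false AND true AND true = false
Overall: false → blocked

Blocked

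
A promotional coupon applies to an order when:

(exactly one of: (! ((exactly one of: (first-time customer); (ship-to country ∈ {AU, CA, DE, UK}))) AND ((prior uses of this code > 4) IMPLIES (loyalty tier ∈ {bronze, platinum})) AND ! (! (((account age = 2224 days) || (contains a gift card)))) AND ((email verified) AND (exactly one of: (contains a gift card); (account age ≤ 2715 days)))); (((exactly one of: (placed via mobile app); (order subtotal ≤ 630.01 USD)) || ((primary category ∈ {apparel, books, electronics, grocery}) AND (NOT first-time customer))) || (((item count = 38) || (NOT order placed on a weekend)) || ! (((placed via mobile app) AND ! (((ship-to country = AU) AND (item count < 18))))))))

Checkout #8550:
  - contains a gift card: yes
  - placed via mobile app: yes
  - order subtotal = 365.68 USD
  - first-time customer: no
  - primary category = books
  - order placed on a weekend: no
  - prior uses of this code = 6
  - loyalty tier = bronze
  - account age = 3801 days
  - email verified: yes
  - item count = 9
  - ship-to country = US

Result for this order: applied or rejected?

Rejected

Atomic conditions:
  first-time customer: no → false
  ship-to country ∈ {AU, CA, DE, UK}: US is not in the set → false
  prior uses of this code > 4: 6 > 4 is true
  loyalty tier ∈ {bronze, platinum}: bronze is in the set → true
  account age = 2224 days: 3801 == 2224 is false
  contains a gift card: yes → true
  email verified: yes → true
  account age ≤ 2715 days: 3801 ≤ 2715 is false
  placed via mobile app: yes → true
  order subtotal ≤ 630.01 USD: 365.68 ≤ 630.01 is true
  primary category ∈ {apparel, books, electronics, grocery}: books is in the set → true
  NOT first-time customer: no → true
  item count = 38: 9 == 38 is false
  NOT order placed on a weekend: no → true
  ship-to country = AU: US == AU is false
  item count < 18: 9 < 18 is true
Combine:
[1.1.1] exactly-one(false, false) = false
[1.1] NOT false = true
[1.2] true → true = true
[1.3.1.1] false OR true = true
[1.3.1] NOT true = false
[1.3] NOT false = true
[1.4.2] exactly-one(true, false) = true
[1.4] true AND true = true
[1] true AND true AND true AND true = true
[2.1.1] exactly-one(true, true) = false
[2.1.2] true AND true = true
[2.1] false OR true = true
[2.2.1] false OR true = true
[2.2.2.1.2.1] false AND true = false
[2.2.2.1.2] NOT false = true
[2.2.2.1] true AND true = true
[2.2.2] NOT true = false
[2.2] true OR false = true
[2] true OR true = true
[root] exactly-one(true, true) = false
Overall: false → rejected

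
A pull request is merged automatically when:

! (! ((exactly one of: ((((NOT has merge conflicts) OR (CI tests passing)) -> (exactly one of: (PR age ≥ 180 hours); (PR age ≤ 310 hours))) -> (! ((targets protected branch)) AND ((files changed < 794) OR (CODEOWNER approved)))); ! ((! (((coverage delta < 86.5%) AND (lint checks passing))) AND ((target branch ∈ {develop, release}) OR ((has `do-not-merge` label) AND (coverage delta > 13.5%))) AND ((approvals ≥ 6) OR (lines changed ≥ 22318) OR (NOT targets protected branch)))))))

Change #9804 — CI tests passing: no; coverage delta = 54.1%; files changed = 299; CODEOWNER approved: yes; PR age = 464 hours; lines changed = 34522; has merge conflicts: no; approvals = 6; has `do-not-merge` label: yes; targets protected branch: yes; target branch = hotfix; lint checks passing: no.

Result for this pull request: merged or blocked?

Blocked

Atomic conditions:
  NOT has merge conflicts: no → true
  CI tests passing: no → false
  PR age ≥ 180 hours: 464 ≥ 180 is true
  PR age ≤ 310 hours: 464 ≤ 310 is false
  targets protected branch: yes → true
  files changed < 794: 299 < 794 is true
  CODEOWNER approved: yes → true
  coverage delta < 86.5%: 54.1 < 86.5 is true
  lint checks passing: no → false
  target branch ∈ {develop, release}: hotfix is not in the set → false
  has `do-not-merge` label: yes → true
  coverage delta > 13.5%: 54.1 > 13.5 is true
  approvals ≥ 6: 6 ≥ 6 is true
  lines changed ≥ 22318: 34522 ≥ 22318 is true
  NOT targets protected branch: yes → false
Combine:
[1.1.1.1.1] true OR false = true
[1.1.1.1.2] exactly-one(true, false) = true
[1.1.1.1] true → true = true
[1.1.1.2.1] NOT true = false
[1.1.1.2.2] true OR true = true
[1.1.1.2] false AND true = false
[1.1.1] true → false = false
[1.1.2.1.1.1] true AND false = false
[1.1.2.1.1] NOT false = true
[1.1.2.1.2.2] true AND true = true
[1.1.2.1.2] false OR true = true
[1.1.2.1.3] true OR true OR false = true
[1.1.2.1] true AND true AND true = true
[1.1.2] NOT true = false
[1.1] exactly-one(false, false) = false
[1] NOT false = true
[root] NOT true = false
Overall: false → blocked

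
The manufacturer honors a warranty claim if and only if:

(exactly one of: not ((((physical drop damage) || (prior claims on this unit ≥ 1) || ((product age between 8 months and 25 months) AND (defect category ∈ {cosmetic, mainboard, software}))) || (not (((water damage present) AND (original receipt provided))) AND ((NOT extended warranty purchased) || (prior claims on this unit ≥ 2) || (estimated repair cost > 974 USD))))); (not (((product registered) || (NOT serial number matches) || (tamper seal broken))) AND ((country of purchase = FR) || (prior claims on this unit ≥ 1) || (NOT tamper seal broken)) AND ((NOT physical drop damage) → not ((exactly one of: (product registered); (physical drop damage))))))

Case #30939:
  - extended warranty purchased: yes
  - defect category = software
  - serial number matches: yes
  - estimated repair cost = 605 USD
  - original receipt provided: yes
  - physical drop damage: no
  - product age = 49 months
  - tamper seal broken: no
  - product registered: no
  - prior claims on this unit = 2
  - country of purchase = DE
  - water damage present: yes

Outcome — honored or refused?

Honored

Atomic conditions:
  physical drop damage: no → false
  prior claims on this unit ≥ 1: 2 ≥ 1 is true
  product age between 8 months and 25 months: 49 in [8, 25] is false
  defect category ∈ {cosmetic, mainboard, software}: software is in the set → true
  water damage present: yes → true
  original receipt provided: yes → true
  NOT extended warranty purchased: yes → false
  prior claims on this unit ≥ 2: 2 ≥ 2 is true
  estimated repair cost > 974 USD: 605 > 974 is false
  product registered: no → false
  NOT serial number matches: yes → false
  tamper seal broken: no → false
  country of purchase = FR: DE == FR is false
  NOT tamper seal broken: no → true
  NOT physical drop damage: no → true
Combine:
[1.1.1.3] false AND true = false
[1.1.1] false OR true OR false = true
[1.1.2.1.1] true AND true = true
[1.1.2.1] NOT true = false
[1.1.2.2] false OR true OR false = true
[1.1.2] false AND true = false
[1.1] true OR false = true
[1] NOT true = false
[2.1.1] false OR false OR false = false
[2.1] NOT false = true
[2.2] false OR true OR true = true
[2.3.2.1] exactly-one(false, false) = false
[2.3.2] NOT false = true
[2.3] true → true = true
[2] true AND true AND true = true
[root] exactly-one(false, true) = true
Overall: true → honored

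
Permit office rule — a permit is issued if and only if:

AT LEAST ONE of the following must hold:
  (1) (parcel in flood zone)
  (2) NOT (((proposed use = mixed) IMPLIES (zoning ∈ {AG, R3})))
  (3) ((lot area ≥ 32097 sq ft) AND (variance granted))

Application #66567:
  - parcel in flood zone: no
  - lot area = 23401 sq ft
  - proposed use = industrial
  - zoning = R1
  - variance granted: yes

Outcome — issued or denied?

Atomic conditions:
  parcel in flood zone: no → false
  proposed use = mixed: industrial == mixed is false
  zoning ∈ {AG, R3}: R1 is not in the set → false
  lot area ≥ 32097 sq ft: 23401 ≥ 32097 is false
  variance granted: yes → true
Combine:
[2.1] false → false (antecedent false ⇒ implication holds) = true
[2] NOT true = false
[3] false AND true = false
[root] false OR false OR false = false
Overall: false → denied

Denied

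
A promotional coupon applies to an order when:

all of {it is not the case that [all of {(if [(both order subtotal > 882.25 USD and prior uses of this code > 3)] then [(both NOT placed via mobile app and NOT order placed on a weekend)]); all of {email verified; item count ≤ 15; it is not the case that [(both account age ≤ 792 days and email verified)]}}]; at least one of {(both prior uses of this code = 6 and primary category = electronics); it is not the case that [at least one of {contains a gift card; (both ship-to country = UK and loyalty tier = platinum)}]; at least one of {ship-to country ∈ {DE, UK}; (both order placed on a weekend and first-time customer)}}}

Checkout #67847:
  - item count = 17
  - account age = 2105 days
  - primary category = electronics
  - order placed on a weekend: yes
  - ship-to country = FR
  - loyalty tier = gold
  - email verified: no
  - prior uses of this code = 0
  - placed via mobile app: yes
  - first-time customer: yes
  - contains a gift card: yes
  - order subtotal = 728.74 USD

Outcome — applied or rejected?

Atomic conditions:
  order subtotal > 882.25 USD: 728.74 > 882.25 is false
  prior uses of this code > 3: 0 > 3 is false
  NOT placed via mobile app: yes → false
  NOT order placed on a weekend: yes → false
  email verified: no → false
  item count ≤ 15: 17 ≤ 15 is false
  account age ≤ 792 days: 2105 ≤ 792 is false
  prior uses of this code = 6: 0 == 6 is false
  primary category = electronics: electronics == electronics is true
  contains a gift card: yes → true
  ship-to country = UK: FR == UK is false
  loyalty tier = platinum: gold == platinum is false
  ship-to country ∈ {DE, UK}: FR is not in the set → false
  order placed on a weekend: yes → true
  first-time customer: yes → true
Combine:
[1.1.1.1] false AND false = false
[1.1.1.2] false AND false = false
[1.1.1] false → false (antecedent false ⇒ implication holds) = true
[1.1.2.3.1] false AND false = false
[1.1.2.3] NOT false = true
[1.1.2] false AND false AND true = false
[1.1] true AND false = false
[1] NOT false = true
[2.1] false AND true = false
[2.2.1.2] false AND false = false
[2.2.1] true OR false = true
[2.2] NOT true = false
[2.3.2] true AND true = true
[2.3] false OR true = true
[2] false OR false OR true = true
[root] true AND true = true
Overall: true → applied

Applied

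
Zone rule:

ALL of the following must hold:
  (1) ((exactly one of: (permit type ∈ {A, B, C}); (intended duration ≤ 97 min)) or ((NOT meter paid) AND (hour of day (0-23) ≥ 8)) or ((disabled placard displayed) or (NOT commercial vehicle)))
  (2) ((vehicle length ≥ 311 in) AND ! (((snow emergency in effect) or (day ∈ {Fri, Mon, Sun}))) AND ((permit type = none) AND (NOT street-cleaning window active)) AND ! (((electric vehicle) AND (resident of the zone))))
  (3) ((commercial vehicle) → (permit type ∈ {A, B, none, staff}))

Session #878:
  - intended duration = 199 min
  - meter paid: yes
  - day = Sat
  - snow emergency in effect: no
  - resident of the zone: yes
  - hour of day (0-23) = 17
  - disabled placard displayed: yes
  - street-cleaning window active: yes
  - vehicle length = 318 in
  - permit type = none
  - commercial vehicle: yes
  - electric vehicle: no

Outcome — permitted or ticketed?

Ticketed

Atomic conditions:
  permit type ∈ {A, B, C}: none is not in the set → false
  intended duration ≤ 97 min: 199 ≤ 97 is false
  NOT meter paid: yes → false
  hour of day (0-23) ≥ 8: 17 ≥ 8 is true
  disabled placard displayed: yes → true
  NOT commercial vehicle: yes → false
  vehicle length ≥ 311 in: 318 ≥ 311 is true
  snow emergency in effect: no → false
  day ∈ {Fri, Mon, Sun}: Sat is not in the set → false
  permit type = none: none == none is true
  NOT street-cleaning window active: yes → false
  electric vehicle: no → false
  resident of the zone: yes → true
  commercial vehicle: yes → true
  permit type ∈ {A, B, none, staff}: none is in the set → true
Combine:
[1.1] exactly-one(false, false) = false
[1.2] false AND true = false
[1.3] true OR false = true
[1] false OR false OR true = true
[2.2.1] false OR false = false
[2.2] NOT false = true
[2.3] true AND false = false
[2.4.1] false AND true = false
[2.4] NOT false = true
[2] true AND true AND false AND true = false
[3] true → true = true
[root] true AND false AND true = false
Overall: false → ticketed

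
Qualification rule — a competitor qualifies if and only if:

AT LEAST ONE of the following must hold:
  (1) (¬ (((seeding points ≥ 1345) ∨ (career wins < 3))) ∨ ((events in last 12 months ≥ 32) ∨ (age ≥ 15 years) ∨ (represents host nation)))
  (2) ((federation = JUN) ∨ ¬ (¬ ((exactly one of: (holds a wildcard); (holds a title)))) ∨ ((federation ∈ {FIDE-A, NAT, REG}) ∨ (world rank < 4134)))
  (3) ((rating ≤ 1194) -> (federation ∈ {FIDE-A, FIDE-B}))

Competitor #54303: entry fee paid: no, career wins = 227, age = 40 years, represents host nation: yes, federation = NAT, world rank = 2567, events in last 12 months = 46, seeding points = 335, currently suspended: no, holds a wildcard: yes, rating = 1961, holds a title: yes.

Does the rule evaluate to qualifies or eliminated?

Qualifies

Atomic conditions:
  seeding points ≥ 1345: 335 ≥ 1345 is false
  career wins < 3: 227 < 3 is false
  events in last 12 months ≥ 32: 46 ≥ 32 is true
  age ≥ 15 years: 40 ≥ 15 is true
  represents host nation: yes → true
  federation = JUN: NAT == JUN is false
  holds a wildcard: yes → true
  holds a title: yes → true
  federation ∈ {FIDE-A, NAT, REG}: NAT is in the set → true
  world rank < 4134: 2567 < 4134 is true
  rating ≤ 1194: 1961 ≤ 1194 is false
  federation ∈ {FIDE-A, FIDE-B}: NAT is not in the set → false
Combine:
[1.1.1] false OR false = false
[1.1] NOT false = true
[1.2] true OR true OR true = true
[1] true OR true = true
[2.2.1.1] exactly-one(true, true) = false
[2.2.1] NOT false = true
[2.2] NOT true = false
[2.3] true OR true = true
[2] false OR false OR true = true
[3] false → false (antecedent false ⇒ implication holds) = true
[root] true OR true OR true = true
Overall: true → qualifies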